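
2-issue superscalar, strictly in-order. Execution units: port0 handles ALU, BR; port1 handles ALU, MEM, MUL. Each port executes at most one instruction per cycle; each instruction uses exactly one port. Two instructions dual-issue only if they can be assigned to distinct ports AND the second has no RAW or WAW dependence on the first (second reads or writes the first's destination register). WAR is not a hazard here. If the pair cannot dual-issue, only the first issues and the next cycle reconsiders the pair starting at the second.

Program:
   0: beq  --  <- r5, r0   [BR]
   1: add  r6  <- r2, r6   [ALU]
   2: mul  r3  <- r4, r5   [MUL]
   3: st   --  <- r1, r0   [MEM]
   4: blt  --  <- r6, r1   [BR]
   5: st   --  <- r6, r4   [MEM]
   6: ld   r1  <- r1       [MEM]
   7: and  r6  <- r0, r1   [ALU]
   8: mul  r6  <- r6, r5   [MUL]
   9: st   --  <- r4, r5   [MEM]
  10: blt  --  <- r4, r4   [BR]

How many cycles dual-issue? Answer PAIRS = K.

PAIRS = 3

#0 head=0: beq.BR;add.ALU i0/i1 dual
#1 head=2: mul.MUL i2 no-port MUL/MEM
#2 head=3: st.MEM;blt.BR i3/i4 dual
#3 head=5: st.MEM i5 no-port MEM/MEM
#4 head=6: ld.MEM i6 RAW r1
#5 head=7: and.ALU i7 RAW+WAW r6
#6 head=8: mul.MUL i8 no-port MUL/MEM
#7 head=9: st.MEM;blt.BR i9/i10 dual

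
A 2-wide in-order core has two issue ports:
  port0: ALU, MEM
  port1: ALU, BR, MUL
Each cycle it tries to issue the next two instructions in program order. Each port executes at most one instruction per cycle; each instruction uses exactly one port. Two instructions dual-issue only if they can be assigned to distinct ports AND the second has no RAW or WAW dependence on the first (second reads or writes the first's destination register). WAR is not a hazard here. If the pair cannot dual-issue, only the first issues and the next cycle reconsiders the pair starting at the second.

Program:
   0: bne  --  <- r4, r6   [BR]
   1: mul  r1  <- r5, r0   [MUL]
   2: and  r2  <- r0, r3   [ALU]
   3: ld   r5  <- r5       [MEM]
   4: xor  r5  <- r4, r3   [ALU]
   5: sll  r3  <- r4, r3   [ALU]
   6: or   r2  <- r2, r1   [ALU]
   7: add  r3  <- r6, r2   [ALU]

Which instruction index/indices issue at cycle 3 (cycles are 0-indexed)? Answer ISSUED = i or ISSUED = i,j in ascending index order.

ISSUED = 4,5

t=0 i0:bne.BR ; no-port BR/MUL
t=1 i1&i2:mul.MUL;and.ALU ; dual
t=2 i3:ld.MEM ; WAW r5
t=3 i4&i5:xor.ALU;sll.ALU ; dual
t=4 i6:or.ALU ; RAW r2
t=5 i7:add.ALU ; tail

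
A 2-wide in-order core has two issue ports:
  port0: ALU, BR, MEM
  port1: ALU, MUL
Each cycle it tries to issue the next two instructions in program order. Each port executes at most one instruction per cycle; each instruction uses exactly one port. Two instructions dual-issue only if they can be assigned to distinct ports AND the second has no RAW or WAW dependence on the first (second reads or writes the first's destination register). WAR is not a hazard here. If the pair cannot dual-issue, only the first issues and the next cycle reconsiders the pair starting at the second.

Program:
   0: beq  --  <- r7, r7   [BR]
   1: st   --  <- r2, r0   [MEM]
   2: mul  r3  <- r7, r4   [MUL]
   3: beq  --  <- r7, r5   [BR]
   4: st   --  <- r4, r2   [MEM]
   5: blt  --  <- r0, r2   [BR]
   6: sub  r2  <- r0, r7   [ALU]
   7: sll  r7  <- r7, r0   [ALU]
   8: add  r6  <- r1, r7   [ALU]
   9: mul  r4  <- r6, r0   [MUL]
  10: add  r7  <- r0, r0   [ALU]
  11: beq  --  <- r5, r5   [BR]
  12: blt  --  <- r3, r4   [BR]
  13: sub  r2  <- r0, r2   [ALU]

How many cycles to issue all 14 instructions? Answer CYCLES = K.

CYCLES = 10

  cy0 -> i0 (beq) no-port BR/MEM
  cy1 -> i1+i2 (st/mul) dual
  cy2 -> i3 (beq) no-port BR/MEM
  cy3 -> i4 (st) no-port MEM/BR
  cy4 -> i5+i6 (blt/sub) dual
  cy5 -> i7 (sll) RAW r7
  cy6 -> i8 (add) RAW r6
  cy7 -> i9+i10 (mul/add) dual
  cy8 -> i11 (beq) no-port BR/BR
  cy9 -> i12+i13 (blt/sub) dual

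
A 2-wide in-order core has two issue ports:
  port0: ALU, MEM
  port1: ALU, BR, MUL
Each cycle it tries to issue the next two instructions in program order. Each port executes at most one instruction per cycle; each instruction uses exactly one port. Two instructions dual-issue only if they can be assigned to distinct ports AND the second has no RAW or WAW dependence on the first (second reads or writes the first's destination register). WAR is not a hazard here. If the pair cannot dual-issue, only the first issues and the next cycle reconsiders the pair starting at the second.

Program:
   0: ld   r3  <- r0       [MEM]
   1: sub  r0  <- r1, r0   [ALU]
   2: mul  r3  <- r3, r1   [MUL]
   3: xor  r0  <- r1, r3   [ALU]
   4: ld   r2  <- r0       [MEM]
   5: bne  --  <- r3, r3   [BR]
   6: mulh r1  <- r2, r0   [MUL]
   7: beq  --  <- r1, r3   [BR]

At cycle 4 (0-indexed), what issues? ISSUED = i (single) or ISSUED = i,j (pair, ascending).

#0 head=0: ld.MEM+sub.ALU i0,i1 2-wide
#1 head=2: mul.MUL i2 RAW r3
#2 head=3: xor.ALU i3 RAW r0
#3 head=4: ld.MEM+bne.BR i4,i5 2-wide
#4 head=6: mulh.MUL i6 no-port MUL/BR
#5 head=7: beq.BR i7 tail

ISSUED = 6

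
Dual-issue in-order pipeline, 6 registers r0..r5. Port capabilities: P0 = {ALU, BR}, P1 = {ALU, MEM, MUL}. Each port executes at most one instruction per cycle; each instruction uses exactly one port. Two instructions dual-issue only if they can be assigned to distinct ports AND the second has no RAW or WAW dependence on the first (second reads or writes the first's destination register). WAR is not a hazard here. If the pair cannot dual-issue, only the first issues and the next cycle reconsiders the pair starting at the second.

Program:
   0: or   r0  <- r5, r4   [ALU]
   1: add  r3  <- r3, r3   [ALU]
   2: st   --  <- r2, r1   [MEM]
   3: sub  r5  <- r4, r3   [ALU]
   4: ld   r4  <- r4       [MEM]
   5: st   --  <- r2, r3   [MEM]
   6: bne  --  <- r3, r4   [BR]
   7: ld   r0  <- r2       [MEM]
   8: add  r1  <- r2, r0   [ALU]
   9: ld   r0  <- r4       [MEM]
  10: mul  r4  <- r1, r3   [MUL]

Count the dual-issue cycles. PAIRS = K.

PAIRS = 4

0. or add @i0,i1  | 2-wide
1. st sub @i2,i3  | 2-wide
2. ld @i4  | no-port MEM/MEM
3. st bne @i5,i6  | 2-wide
4. ld @i7  | RAW r0
5. add ld @i8,i9  | 2-wide
6. mul @i10  | tail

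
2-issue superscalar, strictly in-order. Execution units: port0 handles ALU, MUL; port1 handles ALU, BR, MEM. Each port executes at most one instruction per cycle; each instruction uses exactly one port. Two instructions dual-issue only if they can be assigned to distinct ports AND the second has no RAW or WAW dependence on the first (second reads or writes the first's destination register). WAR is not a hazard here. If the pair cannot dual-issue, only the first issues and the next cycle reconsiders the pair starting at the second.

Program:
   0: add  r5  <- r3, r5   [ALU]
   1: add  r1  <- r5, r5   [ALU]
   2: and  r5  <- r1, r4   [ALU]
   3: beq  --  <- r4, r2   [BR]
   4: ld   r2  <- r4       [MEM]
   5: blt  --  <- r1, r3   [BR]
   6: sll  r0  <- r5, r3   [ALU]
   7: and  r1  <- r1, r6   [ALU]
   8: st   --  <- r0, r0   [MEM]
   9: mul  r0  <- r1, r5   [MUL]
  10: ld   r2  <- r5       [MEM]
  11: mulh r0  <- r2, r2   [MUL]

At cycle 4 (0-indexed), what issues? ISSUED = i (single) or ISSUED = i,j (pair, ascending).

c0: i0 add.ALU  RAW r5
c1: i1 add.ALU  RAW r1
c2: i2,i3 and.ALU+beq.BR  dual
c3: i4 ld.MEM  no-port MEM/BR
c4: i5,i6 blt.BR+sll.ALU  dual
c5: i7,i8 and.ALU+st.MEM  dual
c6: i9,i10 mul.MUL+ld.MEM  dual
c7: i11 mulh.MUL  tail

ISSUED = 5,6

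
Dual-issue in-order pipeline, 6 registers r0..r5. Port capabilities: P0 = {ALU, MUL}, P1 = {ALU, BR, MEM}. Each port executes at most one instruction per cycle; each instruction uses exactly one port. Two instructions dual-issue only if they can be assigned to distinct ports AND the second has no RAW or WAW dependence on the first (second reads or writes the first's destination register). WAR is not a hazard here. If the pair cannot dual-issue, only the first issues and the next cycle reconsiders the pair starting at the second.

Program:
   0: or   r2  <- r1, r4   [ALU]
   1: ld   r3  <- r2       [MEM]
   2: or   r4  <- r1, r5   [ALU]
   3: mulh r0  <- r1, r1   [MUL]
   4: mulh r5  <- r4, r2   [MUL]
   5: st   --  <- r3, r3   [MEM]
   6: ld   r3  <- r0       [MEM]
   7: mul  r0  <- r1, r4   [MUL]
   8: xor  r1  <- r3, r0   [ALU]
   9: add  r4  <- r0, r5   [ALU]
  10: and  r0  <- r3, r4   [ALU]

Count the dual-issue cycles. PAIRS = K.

c0: i0 or.ALU  RAW r2
c1: i1/i2 ld.MEM;or.ALU  dual
c2: i3 mulh.MUL  no-port MUL/MUL
c3: i4/i5 mulh.MUL;st.MEM  dual
c4: i6/i7 ld.MEM;mul.MUL  dual
c5: i8/i9 xor.ALU;add.ALU  dual
c6: i10 and.ALU  tail

PAIRS = 4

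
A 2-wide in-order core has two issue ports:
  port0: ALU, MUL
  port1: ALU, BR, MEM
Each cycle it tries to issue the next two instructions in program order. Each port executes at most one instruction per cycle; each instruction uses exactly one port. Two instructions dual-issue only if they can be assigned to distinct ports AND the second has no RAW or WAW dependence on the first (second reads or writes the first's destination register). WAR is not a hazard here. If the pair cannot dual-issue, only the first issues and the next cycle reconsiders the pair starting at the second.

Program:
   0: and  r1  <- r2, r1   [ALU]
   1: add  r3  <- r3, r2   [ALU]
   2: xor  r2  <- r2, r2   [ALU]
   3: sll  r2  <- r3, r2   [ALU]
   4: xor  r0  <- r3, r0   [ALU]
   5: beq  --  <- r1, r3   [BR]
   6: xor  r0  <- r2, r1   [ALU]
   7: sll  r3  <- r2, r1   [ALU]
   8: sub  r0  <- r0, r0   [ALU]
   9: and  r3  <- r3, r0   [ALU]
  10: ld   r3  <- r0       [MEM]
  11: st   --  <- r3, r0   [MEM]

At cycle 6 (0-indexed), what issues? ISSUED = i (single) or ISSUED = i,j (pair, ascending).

ISSUED = 10

[0] i0/i1  and add  -- 2-wide
[1] i2  xor  -- RAW+WAW r2
[2] i3/i4  sll xor  -- 2-wide
[3] i5/i6  beq xor  -- 2-wide
[4] i7/i8  sll sub  -- 2-wide
[5] i9  and  -- WAW r3
[6] i10  ld  -- no-port MEM/MEM
[7] i11  st  -- tail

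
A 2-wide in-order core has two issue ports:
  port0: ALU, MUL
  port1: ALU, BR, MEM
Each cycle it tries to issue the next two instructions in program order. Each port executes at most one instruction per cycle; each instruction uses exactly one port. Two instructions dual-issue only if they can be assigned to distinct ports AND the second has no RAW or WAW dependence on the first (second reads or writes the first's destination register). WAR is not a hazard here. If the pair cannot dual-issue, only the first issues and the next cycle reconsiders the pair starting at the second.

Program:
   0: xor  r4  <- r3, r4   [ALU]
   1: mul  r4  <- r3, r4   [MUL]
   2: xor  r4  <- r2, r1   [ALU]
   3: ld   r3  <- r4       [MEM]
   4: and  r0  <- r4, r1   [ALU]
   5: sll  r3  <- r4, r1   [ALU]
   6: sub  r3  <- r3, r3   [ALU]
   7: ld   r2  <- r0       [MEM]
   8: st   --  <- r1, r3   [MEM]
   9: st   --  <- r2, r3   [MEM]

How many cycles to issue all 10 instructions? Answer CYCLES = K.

CYCLES = 8

[0] i0  xor  -- RAW+WAW r4
[1] i1  mul  -- WAW r4
[2] i2  xor  -- RAW r4
[3] i3/i4  ld and  -- 2-wide
[4] i5  sll  -- RAW+WAW r3
[5] i6/i7  sub ld  -- 2-wide
[6] i8  st  -- no-port MEM/MEM
[7] i9  st  -- tail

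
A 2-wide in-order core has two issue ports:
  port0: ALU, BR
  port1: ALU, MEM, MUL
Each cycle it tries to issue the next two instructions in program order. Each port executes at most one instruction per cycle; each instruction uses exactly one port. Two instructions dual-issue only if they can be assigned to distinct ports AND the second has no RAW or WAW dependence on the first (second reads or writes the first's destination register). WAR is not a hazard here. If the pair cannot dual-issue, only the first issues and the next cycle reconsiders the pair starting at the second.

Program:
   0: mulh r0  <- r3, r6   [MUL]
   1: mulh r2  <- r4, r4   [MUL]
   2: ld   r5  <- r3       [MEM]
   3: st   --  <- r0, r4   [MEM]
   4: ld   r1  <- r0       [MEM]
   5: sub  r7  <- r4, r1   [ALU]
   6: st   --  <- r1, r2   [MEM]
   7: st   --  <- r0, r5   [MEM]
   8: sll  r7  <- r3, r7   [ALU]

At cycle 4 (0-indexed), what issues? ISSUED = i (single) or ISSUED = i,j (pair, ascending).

  cy0 -> i0 (mulh) no-port MUL/MUL
  cy1 -> i1 (mulh) no-port MUL/MEM
  cy2 -> i2 (ld) no-port MEM/MEM
  cy3 -> i3 (st) no-port MEM/MEM
  cy4 -> i4 (ld) RAW r1
  cy5 -> i5&i6 (sub+st) dual
  cy6 -> i7&i8 (st+sll) dual

ISSUED = 4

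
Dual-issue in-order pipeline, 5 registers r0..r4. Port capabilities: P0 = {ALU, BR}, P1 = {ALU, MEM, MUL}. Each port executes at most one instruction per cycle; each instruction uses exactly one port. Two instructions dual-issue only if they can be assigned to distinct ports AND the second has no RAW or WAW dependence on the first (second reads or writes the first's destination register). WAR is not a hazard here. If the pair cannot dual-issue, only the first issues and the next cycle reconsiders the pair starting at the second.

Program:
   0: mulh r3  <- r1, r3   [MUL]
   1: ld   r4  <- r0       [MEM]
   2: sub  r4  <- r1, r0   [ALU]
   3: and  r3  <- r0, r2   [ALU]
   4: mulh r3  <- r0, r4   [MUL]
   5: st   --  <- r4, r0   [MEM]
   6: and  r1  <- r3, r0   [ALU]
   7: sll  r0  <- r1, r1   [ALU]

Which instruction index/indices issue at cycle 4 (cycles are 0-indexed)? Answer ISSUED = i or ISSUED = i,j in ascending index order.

c0: i0 mulh  no-port MUL/MEM
c1: i1 ld  WAW r4
c2: i2+i3 sub;and  dual
c3: i4 mulh  no-port MUL/MEM
c4: i5+i6 st;and  dual
c5: i7 sll  tail

ISSUED = 5,6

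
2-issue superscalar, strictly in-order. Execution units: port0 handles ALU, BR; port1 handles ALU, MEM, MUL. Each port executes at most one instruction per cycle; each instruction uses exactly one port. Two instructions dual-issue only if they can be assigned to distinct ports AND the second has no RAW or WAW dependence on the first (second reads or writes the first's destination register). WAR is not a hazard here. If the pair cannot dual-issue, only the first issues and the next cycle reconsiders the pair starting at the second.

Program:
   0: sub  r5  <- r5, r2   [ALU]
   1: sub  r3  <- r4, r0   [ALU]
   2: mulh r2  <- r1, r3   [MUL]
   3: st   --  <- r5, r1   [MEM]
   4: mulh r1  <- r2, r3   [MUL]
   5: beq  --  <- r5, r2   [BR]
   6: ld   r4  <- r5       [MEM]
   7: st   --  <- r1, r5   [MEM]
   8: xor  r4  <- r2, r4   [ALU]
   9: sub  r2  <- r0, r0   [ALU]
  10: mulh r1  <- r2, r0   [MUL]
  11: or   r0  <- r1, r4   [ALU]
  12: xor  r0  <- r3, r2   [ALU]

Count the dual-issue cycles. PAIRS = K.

PAIRS = 3

t=0 i0,i1:sub.ALU sub.ALU ; 2-wide
t=1 i2:mulh.MUL ; no-port MUL/MEM
t=2 i3:st.MEM ; no-port MEM/MUL
t=3 i4,i5:mulh.MUL beq.BR ; 2-wide
t=4 i6:ld.MEM ; no-port MEM/MEM
t=5 i7,i8:st.MEM xor.ALU ; 2-wide
t=6 i9:sub.ALU ; RAW r2
t=7 i10:mulh.MUL ; RAW r1
t=8 i11:or.ALU ; WAW r0
t=9 i12:xor.ALU ; tail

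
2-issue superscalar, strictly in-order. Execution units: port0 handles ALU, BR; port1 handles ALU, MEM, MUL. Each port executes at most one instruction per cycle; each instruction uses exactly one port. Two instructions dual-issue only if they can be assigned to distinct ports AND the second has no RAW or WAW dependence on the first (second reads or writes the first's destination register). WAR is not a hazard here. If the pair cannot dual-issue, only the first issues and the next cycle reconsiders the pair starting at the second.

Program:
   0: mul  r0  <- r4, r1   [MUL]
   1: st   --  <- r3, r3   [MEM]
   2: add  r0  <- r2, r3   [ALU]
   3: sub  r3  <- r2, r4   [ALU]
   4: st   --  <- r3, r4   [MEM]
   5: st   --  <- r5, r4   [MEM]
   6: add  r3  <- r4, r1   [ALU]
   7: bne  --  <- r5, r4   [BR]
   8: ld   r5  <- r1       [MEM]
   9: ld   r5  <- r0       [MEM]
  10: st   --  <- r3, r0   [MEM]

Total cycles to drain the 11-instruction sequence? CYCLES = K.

t=0 i0:mul ; no-port MUL/MEM
t=1 i1,i2:st add ; 2-wide
t=2 i3:sub ; RAW r3
t=3 i4:st ; no-port MEM/MEM
t=4 i5,i6:st add ; 2-wide
t=5 i7,i8:bne ld ; 2-wide
t=6 i9:ld ; no-port MEM/MEM
t=7 i10:st ; tail

CYCLES = 8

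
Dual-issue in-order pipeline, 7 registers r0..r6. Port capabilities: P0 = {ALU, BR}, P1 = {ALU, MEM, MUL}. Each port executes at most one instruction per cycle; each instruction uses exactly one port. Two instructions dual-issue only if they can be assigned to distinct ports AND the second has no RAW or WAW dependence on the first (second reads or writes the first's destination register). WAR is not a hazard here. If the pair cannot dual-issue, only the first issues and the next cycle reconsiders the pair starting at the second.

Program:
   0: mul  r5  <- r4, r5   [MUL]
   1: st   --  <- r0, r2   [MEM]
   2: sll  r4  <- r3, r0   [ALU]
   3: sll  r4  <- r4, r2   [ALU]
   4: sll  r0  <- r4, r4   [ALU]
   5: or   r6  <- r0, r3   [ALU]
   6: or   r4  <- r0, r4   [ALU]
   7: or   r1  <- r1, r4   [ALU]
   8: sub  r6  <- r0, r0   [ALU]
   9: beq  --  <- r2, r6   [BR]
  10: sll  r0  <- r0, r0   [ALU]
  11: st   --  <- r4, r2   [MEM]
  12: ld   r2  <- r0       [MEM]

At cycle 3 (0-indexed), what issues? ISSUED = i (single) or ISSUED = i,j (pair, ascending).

[0] i0  mul.MUL  -- no-port MUL/MEM
[1] i1&i2  st.MEM;sll.ALU  -- dual
[2] i3  sll.ALU  -- RAW r4
[3] i4  sll.ALU  -- RAW r0
[4] i5&i6  or.ALU;or.ALU  -- dual
[5] i7&i8  or.ALU;sub.ALU  -- dual
[6] i9&i10  beq.BR;sll.ALU  -- dual
[7] i11  st.MEM  -- no-port MEM/MEM
[8] i12  ld.MEM  -- tail

ISSUED = 4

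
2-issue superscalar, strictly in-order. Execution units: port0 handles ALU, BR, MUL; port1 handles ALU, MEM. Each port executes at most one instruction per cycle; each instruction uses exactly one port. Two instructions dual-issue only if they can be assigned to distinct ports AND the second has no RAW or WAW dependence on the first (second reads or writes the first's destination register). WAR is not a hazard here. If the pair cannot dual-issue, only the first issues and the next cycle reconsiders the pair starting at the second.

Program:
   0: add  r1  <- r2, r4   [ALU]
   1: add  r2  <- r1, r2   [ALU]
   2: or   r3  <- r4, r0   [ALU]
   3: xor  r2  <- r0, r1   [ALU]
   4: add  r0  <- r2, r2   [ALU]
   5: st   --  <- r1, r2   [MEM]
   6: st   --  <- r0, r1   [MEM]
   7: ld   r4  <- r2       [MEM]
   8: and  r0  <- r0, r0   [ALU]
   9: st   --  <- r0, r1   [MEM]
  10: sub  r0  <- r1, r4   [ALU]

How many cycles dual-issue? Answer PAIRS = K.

#0 head=0: add.ALU i0 RAW r1
#1 head=1: add.ALU;or.ALU i1+i2 dual
#2 head=3: xor.ALU i3 RAW r2
#3 head=4: add.ALU;st.MEM i4+i5 dual
#4 head=6: st.MEM i6 no-port MEM/MEM
#5 head=7: ld.MEM;and.ALU i7+i8 dual
#6 head=9: st.MEM;sub.ALU i9+i10 dual

PAIRS = 4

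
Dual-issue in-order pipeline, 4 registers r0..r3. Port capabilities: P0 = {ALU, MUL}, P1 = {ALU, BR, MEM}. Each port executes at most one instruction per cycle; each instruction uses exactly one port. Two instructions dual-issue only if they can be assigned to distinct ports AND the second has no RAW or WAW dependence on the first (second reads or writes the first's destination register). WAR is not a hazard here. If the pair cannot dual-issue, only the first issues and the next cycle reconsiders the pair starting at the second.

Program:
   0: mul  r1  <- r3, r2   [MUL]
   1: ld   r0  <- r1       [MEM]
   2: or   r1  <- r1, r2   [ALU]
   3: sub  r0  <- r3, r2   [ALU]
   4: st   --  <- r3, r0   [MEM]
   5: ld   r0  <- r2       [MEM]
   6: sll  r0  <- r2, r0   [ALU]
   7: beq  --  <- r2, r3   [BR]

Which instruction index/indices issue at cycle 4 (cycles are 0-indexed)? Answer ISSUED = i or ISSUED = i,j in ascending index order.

ISSUED = 5

#0 head=0: mul.MUL i0 RAW r1
#1 head=1: ld.MEM/or.ALU i1,i2 2-wide
#2 head=3: sub.ALU i3 RAW r0
#3 head=4: st.MEM i4 no-port MEM/MEM
#4 head=5: ld.MEM i5 RAW+WAW r0
#5 head=6: sll.ALU/beq.BR i6,i7 2-wide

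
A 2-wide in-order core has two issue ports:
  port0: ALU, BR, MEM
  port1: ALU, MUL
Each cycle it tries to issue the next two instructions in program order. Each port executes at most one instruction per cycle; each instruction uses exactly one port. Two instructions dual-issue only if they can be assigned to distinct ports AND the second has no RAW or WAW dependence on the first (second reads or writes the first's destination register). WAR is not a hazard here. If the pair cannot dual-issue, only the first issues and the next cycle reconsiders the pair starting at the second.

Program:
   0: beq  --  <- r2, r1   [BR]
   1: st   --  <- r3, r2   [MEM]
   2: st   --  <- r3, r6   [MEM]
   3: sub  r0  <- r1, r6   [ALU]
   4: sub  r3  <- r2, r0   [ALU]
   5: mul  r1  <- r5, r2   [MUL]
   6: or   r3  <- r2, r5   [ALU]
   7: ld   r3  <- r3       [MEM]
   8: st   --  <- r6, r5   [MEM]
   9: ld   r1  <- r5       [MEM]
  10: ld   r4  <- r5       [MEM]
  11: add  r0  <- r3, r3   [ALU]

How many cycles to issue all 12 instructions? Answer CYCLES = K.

CYCLES = 9

#0 head=0: beq.BR i0 no-port BR/MEM
#1 head=1: st.MEM i1 no-port MEM/MEM
#2 head=2: st.MEM/sub.ALU i2+i3 pair
#3 head=4: sub.ALU/mul.MUL i4+i5 pair
#4 head=6: or.ALU i6 RAW+WAW r3
#5 head=7: ld.MEM i7 no-port MEM/MEM
#6 head=8: st.MEM i8 no-port MEM/MEM
#7 head=9: ld.MEM i9 no-port MEM/MEM
#8 head=10: ld.MEM/add.ALU i10+i11 pair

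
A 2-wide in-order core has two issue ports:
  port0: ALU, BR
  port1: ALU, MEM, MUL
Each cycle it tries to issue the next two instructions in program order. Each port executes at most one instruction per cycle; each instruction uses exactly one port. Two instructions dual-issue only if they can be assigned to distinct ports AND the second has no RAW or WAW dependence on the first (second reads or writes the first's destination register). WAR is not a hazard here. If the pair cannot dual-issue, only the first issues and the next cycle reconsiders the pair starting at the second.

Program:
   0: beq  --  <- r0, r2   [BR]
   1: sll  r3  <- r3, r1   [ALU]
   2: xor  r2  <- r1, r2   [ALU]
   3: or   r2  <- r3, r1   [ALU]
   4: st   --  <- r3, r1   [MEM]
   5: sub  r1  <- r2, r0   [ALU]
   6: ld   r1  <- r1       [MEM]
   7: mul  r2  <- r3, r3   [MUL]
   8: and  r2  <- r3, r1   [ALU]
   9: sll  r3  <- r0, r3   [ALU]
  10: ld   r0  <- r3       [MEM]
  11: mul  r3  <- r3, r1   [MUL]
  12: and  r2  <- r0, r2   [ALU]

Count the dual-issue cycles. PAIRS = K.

  cy0 -> i0/i1 (beq/sll) 2-wide
  cy1 -> i2 (xor) WAW r2
  cy2 -> i3/i4 (or/st) 2-wide
  cy3 -> i5 (sub) RAW+WAW r1
  cy4 -> i6 (ld) no-port MEM/MUL
  cy5 -> i7 (mul) WAW r2
  cy6 -> i8/i9 (and/sll) 2-wide
  cy7 -> i10 (ld) no-port MEM/MUL
  cy8 -> i11/i12 (mul/and) 2-wide

PAIRS = 4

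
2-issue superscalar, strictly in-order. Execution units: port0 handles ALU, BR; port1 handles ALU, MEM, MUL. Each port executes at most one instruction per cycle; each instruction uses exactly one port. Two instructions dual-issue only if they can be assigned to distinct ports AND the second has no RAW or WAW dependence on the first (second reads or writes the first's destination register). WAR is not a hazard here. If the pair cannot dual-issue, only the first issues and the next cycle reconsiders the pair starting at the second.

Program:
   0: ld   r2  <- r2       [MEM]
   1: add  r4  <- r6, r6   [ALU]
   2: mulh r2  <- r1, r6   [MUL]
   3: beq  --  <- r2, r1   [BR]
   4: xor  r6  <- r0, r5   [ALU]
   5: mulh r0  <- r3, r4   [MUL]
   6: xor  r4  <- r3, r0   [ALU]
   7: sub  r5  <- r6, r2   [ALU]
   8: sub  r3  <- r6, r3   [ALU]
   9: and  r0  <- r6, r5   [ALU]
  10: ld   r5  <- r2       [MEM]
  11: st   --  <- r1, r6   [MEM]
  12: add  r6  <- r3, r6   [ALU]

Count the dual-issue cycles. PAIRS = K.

t=0 i0&i1:ld.MEM add.ALU ; dual
t=1 i2:mulh.MUL ; RAW r2
t=2 i3&i4:beq.BR xor.ALU ; dual
t=3 i5:mulh.MUL ; RAW r0
t=4 i6&i7:xor.ALU sub.ALU ; dual
t=5 i8&i9:sub.ALU and.ALU ; dual
t=6 i10:ld.MEM ; no-port MEM/MEM
t=7 i11&i12:st.MEM add.ALU ; dual

PAIRS = 5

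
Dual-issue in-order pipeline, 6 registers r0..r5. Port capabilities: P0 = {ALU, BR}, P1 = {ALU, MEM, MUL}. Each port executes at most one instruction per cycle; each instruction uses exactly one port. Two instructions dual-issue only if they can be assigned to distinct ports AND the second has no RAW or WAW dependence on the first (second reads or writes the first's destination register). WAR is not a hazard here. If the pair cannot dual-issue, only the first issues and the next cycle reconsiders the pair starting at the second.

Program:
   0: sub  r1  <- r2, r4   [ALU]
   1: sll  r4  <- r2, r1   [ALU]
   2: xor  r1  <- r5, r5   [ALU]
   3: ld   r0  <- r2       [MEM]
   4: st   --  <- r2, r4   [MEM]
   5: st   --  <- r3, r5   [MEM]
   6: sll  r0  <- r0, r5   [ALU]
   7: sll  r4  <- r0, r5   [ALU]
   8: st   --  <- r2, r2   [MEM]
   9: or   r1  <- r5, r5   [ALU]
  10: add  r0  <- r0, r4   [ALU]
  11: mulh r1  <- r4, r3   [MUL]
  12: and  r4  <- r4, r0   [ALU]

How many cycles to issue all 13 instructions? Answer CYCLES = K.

CYCLES = 8

#0 head=0: sub i0 RAW r1
#1 head=1: sll;xor i1&i2 dual
#2 head=3: ld i3 no-port MEM/MEM
#3 head=4: st i4 no-port MEM/MEM
#4 head=5: st;sll i5&i6 dual
#5 head=7: sll;st i7&i8 dual
#6 head=9: or;add i9&i10 dual
#7 head=11: mulh;and i11&i12 dual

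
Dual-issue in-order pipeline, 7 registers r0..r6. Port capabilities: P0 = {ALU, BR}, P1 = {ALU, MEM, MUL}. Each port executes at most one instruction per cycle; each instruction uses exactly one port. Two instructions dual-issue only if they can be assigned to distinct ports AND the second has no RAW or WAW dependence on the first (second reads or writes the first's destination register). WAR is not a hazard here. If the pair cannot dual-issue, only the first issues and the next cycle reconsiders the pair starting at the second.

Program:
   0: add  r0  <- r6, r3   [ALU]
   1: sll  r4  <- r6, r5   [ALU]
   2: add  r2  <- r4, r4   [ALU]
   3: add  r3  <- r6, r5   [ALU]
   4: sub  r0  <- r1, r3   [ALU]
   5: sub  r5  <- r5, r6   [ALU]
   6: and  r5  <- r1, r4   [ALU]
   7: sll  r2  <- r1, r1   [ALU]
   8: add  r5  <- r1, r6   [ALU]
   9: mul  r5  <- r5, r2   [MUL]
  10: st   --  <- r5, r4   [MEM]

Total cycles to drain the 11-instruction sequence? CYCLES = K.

#0 head=0: add.ALU;sll.ALU i0&i1 pair
#1 head=2: add.ALU;add.ALU i2&i3 pair
#2 head=4: sub.ALU;sub.ALU i4&i5 pair
#3 head=6: and.ALU;sll.ALU i6&i7 pair
#4 head=8: add.ALU i8 RAW+WAW r5
#5 head=9: mul.MUL i9 no-port MUL/MEM
#6 head=10: st.MEM i10 tail

CYCLES = 7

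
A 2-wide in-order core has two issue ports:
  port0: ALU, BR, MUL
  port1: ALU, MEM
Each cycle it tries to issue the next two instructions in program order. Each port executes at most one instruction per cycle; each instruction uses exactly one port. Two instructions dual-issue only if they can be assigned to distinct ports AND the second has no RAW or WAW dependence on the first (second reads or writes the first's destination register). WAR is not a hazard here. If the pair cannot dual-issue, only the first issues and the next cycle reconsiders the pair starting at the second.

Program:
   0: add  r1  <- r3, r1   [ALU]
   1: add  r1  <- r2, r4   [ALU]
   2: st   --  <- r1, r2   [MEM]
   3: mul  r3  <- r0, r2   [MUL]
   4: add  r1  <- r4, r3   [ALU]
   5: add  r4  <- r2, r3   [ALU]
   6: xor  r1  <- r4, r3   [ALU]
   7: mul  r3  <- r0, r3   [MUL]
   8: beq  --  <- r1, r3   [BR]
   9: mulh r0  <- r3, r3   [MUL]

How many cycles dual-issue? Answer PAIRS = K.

0. add.ALU @i0  | WAW r1
1. add.ALU @i1  | RAW r1
2. st.MEM+mul.MUL @i2/i3  | pair
3. add.ALU+add.ALU @i4/i5  | pair
4. xor.ALU+mul.MUL @i6/i7  | pair
5. beq.BR @i8  | no-port BR/MUL
6. mulh.MUL @i9  | tail

PAIRS = 3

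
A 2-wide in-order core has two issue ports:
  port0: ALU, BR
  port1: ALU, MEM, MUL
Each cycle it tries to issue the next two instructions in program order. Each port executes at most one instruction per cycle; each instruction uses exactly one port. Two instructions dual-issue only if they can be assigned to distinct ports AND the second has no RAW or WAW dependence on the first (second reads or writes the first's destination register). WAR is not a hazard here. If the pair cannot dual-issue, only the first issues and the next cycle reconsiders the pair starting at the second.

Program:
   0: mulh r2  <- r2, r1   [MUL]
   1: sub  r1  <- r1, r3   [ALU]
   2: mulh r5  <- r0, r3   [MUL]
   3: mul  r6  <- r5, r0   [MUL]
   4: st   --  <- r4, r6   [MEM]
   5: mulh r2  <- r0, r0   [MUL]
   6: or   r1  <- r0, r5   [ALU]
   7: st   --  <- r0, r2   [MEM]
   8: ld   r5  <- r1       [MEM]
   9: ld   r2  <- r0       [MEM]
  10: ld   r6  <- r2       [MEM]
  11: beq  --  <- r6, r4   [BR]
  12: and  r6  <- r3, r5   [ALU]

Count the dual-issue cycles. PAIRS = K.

PAIRS = 3

#0 head=0: mulh+sub i0,i1 dual
#1 head=2: mulh i2 no-port MUL/MUL
#2 head=3: mul i3 no-port MUL/MEM
#3 head=4: st i4 no-port MEM/MUL
#4 head=5: mulh+or i5,i6 dual
#5 head=7: st i7 no-port MEM/MEM
#6 head=8: ld i8 no-port MEM/MEM
#7 head=9: ld i9 no-port MEM/MEM
#8 head=10: ld i10 RAW r6
#9 head=11: beq+and i11,i12 dual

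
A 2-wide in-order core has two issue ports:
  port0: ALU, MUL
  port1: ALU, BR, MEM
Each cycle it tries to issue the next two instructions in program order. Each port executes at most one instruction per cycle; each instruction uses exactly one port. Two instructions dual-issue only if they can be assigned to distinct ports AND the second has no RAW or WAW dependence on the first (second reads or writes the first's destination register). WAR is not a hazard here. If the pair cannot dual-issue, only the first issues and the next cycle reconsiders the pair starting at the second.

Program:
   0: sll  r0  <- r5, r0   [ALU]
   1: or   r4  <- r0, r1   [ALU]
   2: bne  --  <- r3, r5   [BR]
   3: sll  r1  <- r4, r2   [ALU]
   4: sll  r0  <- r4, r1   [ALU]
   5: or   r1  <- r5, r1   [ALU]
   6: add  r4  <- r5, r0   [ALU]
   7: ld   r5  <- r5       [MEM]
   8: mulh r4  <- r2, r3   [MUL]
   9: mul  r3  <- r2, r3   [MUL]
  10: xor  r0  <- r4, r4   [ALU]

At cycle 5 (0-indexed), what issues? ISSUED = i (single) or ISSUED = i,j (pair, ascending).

c0: i0 sll  RAW r0
c1: i1,i2 or+bne  pair
c2: i3 sll  RAW r1
c3: i4,i5 sll+or  pair
c4: i6,i7 add+ld  pair
c5: i8 mulh  no-port MUL/MUL
c6: i9,i10 mul+xor  pair

ISSUED = 8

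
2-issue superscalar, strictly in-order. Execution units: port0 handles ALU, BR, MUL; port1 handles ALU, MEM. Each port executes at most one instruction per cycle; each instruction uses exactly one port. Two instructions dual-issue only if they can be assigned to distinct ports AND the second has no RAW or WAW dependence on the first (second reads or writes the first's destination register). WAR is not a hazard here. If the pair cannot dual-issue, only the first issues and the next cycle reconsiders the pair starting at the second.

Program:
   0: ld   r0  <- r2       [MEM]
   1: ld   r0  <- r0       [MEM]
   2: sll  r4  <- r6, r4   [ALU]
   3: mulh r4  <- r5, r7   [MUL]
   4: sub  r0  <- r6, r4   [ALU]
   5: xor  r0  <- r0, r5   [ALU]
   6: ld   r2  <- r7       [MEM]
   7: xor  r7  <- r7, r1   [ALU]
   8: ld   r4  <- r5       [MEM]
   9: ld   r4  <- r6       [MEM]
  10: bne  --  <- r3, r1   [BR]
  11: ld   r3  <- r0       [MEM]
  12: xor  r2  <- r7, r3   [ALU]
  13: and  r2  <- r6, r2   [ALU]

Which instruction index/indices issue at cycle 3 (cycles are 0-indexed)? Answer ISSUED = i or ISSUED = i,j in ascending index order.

c0: i0 ld  no-port MEM/MEM
c1: i1,i2 ld;sll  2-wide
c2: i3 mulh  RAW r4
c3: i4 sub  RAW+WAW r0
c4: i5,i6 xor;ld  2-wide
c5: i7,i8 xor;ld  2-wide
c6: i9,i10 ld;bne  2-wide
c7: i11 ld  RAW r3
c8: i12 xor  RAW+WAW r2
c9: i13 and  tail

ISSUED = 4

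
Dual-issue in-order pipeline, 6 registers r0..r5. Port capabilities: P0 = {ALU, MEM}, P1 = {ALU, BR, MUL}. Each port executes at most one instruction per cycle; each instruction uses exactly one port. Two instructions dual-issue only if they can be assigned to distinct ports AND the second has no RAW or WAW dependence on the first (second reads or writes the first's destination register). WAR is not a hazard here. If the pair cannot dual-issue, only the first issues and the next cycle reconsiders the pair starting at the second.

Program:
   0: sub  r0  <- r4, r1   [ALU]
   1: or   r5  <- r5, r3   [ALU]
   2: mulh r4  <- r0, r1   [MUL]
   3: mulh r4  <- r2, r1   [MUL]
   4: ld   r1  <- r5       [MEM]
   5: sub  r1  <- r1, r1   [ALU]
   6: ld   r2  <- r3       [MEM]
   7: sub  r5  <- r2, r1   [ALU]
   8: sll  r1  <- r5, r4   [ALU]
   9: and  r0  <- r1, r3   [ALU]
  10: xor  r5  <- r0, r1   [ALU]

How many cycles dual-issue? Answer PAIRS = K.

PAIRS = 3

  cy0 -> i0,i1 (sub/or) 2-wide
  cy1 -> i2 (mulh) no-port MUL/MUL
  cy2 -> i3,i4 (mulh/ld) 2-wide
  cy3 -> i5,i6 (sub/ld) 2-wide
  cy4 -> i7 (sub) RAW r5
  cy5 -> i8 (sll) RAW r1
  cy6 -> i9 (and) RAW r0
  cy7 -> i10 (xor) tail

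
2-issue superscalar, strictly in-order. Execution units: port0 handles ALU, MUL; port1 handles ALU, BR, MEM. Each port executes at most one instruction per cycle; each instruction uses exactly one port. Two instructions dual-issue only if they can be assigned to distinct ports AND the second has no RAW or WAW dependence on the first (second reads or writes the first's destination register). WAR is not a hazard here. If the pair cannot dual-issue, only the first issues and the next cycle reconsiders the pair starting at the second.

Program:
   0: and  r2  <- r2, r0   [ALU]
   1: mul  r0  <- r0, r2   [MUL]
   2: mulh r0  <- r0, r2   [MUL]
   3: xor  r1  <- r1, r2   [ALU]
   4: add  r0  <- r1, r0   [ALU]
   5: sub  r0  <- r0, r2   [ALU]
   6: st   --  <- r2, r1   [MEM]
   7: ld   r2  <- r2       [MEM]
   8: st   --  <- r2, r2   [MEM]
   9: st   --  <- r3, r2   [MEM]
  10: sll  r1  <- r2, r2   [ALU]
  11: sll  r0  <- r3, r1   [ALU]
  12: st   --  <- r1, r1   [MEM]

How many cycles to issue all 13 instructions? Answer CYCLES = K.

CYCLES = 9

#0 head=0: and i0 RAW r2
#1 head=1: mul i1 no-port MUL/MUL
#2 head=2: mulh+xor i2,i3 2-wide
#3 head=4: add i4 RAW+WAW r0
#4 head=5: sub+st i5,i6 2-wide
#5 head=7: ld i7 no-port MEM/MEM
#6 head=8: st i8 no-port MEM/MEM
#7 head=9: st+sll i9,i10 2-wide
#8 head=11: sll+st i11,i12 2-wide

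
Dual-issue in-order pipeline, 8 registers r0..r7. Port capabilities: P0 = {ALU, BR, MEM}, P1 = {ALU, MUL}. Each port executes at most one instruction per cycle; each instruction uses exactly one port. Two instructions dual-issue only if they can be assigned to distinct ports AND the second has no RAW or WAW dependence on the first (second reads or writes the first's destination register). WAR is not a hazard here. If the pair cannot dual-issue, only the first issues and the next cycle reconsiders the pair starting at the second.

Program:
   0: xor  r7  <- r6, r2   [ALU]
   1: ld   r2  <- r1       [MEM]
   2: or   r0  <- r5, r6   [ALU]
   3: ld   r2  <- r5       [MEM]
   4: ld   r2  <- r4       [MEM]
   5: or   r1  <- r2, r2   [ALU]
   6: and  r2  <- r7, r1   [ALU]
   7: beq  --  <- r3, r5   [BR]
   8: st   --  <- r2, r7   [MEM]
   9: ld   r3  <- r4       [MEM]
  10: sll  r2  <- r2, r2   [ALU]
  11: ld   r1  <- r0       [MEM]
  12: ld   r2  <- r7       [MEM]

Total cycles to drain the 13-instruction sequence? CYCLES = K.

CYCLES = 9

t=0 i0/i1:xor.ALU+ld.MEM ; pair
t=1 i2/i3:or.ALU+ld.MEM ; pair
t=2 i4:ld.MEM ; RAW r2
t=3 i5:or.ALU ; RAW r1
t=4 i6/i7:and.ALU+beq.BR ; pair
t=5 i8:st.MEM ; no-port MEM/MEM
t=6 i9/i10:ld.MEM+sll.ALU ; pair
t=7 i11:ld.MEM ; no-port MEM/MEM
t=8 i12:ld.MEM ; tail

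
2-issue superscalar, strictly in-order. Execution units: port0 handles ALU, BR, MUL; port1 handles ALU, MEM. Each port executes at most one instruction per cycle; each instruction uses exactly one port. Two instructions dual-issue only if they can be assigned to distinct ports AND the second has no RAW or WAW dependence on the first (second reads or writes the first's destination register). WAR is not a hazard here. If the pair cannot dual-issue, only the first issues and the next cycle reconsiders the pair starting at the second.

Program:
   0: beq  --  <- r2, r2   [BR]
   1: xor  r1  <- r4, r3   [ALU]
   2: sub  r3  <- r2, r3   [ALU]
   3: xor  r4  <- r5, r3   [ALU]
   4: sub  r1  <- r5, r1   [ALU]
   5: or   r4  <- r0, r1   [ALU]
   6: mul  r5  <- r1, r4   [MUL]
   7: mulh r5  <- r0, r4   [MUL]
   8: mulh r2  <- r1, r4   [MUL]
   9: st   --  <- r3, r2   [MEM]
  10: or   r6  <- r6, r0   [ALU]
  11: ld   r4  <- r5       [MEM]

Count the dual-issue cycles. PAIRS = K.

PAIRS = 3

[0] i0,i1  beq.BR+xor.ALU  -- 2-wide
[1] i2  sub.ALU  -- RAW r3
[2] i3,i4  xor.ALU+sub.ALU  -- 2-wide
[3] i5  or.ALU  -- RAW r4
[4] i6  mul.MUL  -- no-port MUL/MUL
[5] i7  mulh.MUL  -- no-port MUL/MUL
[6] i8  mulh.MUL  -- RAW r2
[7] i9,i10  st.MEM+or.ALU  -- 2-wide
[8] i11  ld.MEM  -- tail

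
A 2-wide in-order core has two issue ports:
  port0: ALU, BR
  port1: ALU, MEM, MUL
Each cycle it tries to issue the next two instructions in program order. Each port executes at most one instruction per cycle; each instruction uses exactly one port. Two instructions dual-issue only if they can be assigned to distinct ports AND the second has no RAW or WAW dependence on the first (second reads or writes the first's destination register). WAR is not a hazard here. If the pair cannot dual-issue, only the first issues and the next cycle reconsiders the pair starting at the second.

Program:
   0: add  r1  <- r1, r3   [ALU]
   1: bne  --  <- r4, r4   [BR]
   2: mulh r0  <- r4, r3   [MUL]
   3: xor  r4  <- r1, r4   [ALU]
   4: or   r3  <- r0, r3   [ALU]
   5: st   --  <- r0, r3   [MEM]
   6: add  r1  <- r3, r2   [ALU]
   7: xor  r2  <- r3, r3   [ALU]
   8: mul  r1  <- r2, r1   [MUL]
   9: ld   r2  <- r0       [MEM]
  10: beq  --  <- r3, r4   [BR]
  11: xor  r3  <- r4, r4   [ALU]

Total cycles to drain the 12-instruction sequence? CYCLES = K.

t=0 i0&i1:add.ALU;bne.BR ; 2-wide
t=1 i2&i3:mulh.MUL;xor.ALU ; 2-wide
t=2 i4:or.ALU ; RAW r3
t=3 i5&i6:st.MEM;add.ALU ; 2-wide
t=4 i7:xor.ALU ; RAW r2
t=5 i8:mul.MUL ; no-port MUL/MEM
t=6 i9&i10:ld.MEM;beq.BR ; 2-wide
t=7 i11:xor.ALU ; tail

CYCLES = 8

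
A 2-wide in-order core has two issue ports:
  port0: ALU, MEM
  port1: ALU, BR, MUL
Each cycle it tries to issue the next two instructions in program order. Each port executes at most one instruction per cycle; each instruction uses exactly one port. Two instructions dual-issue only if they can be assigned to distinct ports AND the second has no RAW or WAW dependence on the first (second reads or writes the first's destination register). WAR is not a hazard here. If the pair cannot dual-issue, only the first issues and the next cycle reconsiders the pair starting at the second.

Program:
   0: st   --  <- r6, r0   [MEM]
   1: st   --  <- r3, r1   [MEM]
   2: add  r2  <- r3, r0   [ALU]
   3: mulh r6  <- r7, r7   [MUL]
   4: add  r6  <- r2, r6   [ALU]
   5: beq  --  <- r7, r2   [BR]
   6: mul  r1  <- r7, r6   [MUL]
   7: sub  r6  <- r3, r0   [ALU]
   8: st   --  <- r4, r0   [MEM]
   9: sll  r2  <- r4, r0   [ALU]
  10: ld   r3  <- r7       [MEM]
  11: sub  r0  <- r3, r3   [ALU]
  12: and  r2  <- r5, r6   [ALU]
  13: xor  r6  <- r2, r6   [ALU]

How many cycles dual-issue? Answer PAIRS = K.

PAIRS = 5

c0: i0 st.MEM  no-port MEM/MEM
c1: i1/i2 st.MEM/add.ALU  pair
c2: i3 mulh.MUL  RAW+WAW r6
c3: i4/i5 add.ALU/beq.BR  pair
c4: i6/i7 mul.MUL/sub.ALU  pair
c5: i8/i9 st.MEM/sll.ALU  pair
c6: i10 ld.MEM  RAW r3
c7: i11/i12 sub.ALU/and.ALU  pair
c8: i13 xor.ALU  tail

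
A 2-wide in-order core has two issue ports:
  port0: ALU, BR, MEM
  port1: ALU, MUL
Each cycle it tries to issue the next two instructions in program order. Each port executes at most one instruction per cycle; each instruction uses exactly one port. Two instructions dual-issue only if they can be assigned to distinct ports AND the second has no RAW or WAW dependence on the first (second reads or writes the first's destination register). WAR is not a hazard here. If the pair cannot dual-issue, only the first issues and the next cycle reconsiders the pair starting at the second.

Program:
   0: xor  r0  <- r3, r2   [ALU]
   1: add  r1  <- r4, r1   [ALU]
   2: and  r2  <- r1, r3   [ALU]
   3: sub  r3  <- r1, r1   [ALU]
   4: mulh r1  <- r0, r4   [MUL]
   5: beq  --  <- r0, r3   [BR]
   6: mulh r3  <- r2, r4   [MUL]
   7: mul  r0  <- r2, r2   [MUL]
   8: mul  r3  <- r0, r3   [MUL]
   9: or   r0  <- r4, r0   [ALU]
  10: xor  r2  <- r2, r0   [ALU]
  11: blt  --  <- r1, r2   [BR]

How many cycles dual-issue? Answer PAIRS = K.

[0] i0&i1  xor;add  -- pair
[1] i2&i3  and;sub  -- pair
[2] i4&i5  mulh;beq  -- pair
[3] i6  mulh  -- no-port MUL/MUL
[4] i7  mul  -- no-port MUL/MUL
[5] i8&i9  mul;or  -- pair
[6] i10  xor  -- RAW r2
[7] i11  blt  -- tail

PAIRS = 4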